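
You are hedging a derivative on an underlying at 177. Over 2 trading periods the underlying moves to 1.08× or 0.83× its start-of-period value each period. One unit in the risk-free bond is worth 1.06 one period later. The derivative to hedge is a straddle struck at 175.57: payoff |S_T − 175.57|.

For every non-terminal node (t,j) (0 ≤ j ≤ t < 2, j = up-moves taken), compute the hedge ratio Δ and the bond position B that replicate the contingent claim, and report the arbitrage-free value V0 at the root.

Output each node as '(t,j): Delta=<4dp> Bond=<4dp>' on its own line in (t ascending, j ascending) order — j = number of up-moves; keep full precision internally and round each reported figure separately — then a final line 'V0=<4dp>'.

No-arbitrage ⇒ martingale measure with p* = (R−d)/(u−d) = 0.9200.
Terminal values V(2,·): V(2,0)=53.6347, V(2,1)=16.9072, V(2,2)=30.8828
  t=1,j=0: stock 146.9100 → up 158.6628 (V=16.9072), down 121.9353 (V=53.6347). Price 18.7221; hedge Δ=-1.0000, bond B=165.6321.
  t=1,j=1: stock 191.1600 → up 206.4528 (V=30.8828), down 158.6628 (V=16.9072). Price 28.0800; hedge Δ=0.2924, bond B=-27.8224.
  t=0,j=0: stock 177.0000 → up 191.1600 (V=28.0800), down 146.9100 (V=18.7221). Price 25.7843; hedge Δ=0.2115, bond B=-11.6472.
Root portfolio cost Δ·177+B reproduces V0=25.7843.

(0,0): Delta=0.2115 Bond=-11.6472
(1,0): Delta=-1.0000 Bond=165.6321
(1,1): Delta=0.2924 Bond=-27.8224
V0=25.7843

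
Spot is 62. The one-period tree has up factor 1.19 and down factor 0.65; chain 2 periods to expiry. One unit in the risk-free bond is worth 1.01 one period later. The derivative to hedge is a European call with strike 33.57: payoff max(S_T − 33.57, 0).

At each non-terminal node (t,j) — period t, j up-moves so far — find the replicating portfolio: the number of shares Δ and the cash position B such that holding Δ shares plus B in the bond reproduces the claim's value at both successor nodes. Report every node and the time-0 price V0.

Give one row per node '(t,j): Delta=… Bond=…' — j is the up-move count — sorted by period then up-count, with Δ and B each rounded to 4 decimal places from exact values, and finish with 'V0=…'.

(0,0): Delta=0.9273 Bond=-27.5978
(1,0): Delta=0.6611 Bond=-17.1462
(1,1): Delta=1.0000 Bond=-33.2376
V0=29.8948

The replicating-portfolio and risk-neutral prices coincide; use p* = (1.01−0.65)/(1.19−0.65) = 0.6667 for the latter.
Terminal payoffs: V(2,0)=0.0000, V(2,1)=14.3870, V(2,2)=54.2282
  t=1,j=0: stock 40.3000 → up 47.9570 (V=14.3870), down 26.1950 (V=0.0000). Price 9.4964; hedge Δ=0.6611, bond B=-17.1462.
  t=1,j=1: stock 73.7800 → up 87.7982 (V=54.2282), down 47.9570 (V=14.3870). Price 40.5424; hedge Δ=1.0000, bond B=-33.2376.
  t=0,j=0: stock 62.0000 → up 73.7800 (V=40.5424), down 40.3000 (V=9.4964). Price 29.8948; hedge Δ=0.9273, bond B=-27.5978.
Self-financing check: at every node Δ·S+B equals the discounted successor values.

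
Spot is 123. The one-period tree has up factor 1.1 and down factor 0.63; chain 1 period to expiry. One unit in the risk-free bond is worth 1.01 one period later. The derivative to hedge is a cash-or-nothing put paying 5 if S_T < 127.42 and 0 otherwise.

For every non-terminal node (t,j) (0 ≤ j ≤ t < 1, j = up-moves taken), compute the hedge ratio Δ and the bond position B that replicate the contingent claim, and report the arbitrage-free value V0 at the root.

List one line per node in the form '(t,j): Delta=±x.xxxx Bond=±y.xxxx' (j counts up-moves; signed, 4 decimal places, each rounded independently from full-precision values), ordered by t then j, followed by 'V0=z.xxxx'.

Under the risk-neutral measure, an up-move has probability p* = (R−d)/(u−d) = 0.8085 and values discount at R = 1.01.
Terminal payoffs: V(1,0)=5.0000, V(1,1)=0.0000
(0,0): S=123.0000. Δ = (V_up−V_dn)/(S_up−S_dn) = (0.0000−5.0000)/(135.3000−77.4900) = -0.0865. V = [p*·0.0000 + (1−p*)·5.0000]/1.01 = 0.9480. B = V − Δ·S = 11.5863.
The time-0 hedge costs 0.9480, which is the no-arbitrage price.

(0,0): Delta=-0.0865 Bond=11.5863
V0=0.9480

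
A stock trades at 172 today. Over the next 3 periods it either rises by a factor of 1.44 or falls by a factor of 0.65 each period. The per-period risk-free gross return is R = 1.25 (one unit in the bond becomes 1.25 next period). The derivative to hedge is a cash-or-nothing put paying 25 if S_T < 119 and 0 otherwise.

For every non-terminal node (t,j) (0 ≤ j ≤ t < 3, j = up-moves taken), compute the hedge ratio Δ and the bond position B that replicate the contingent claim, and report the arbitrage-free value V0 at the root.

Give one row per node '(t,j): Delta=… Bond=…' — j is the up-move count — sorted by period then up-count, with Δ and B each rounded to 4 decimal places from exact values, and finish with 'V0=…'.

No-arbitrage ⇒ martingale measure with p* = (R−d)/(u−d) = 0.7595.
Payoff layer (t=3): V(3,0)=25.0000, V(3,1)=25.0000, V(3,2)=0.0000, V(3,3)=0.0000
(2,0): S=72.6700. Δ = (V_up−V_dn)/(S_up−S_dn) = (25.0000−25.0000)/(104.6448−47.2355) = 0.0000. V = [p*·25.0000 + (1−p*)·25.0000]/1.25 = 20.0000. B = V − Δ·S = 20.0000.
(2,1): S=160.9920. Δ = (V_up−V_dn)/(S_up−S_dn) = (0.0000−25.0000)/(231.8285−104.6448) = -0.1966. V = [p*·0.0000 + (1−p*)·25.0000]/1.25 = 4.8101. B = V − Δ·S = 36.4557.
(2,2): S=356.6592. Δ = (V_up−V_dn)/(S_up−S_dn) = (0.0000−0.0000)/(513.5892−231.8285) = 0.0000. V = [p*·0.0000 + (1−p*)·0.0000]/1.25 = 0.0000. B = V − Δ·S = 0.0000.
(1,0): S=111.8000. Δ = (V_up−V_dn)/(S_up−S_dn) = (4.8101−20.0000)/(160.9920−72.6700) = -0.1720. V = [p*·4.8101 + (1−p*)·20.0000]/1.25 = 6.7707. B = V − Δ·S = 25.9984.
(1,1): S=247.6800. Δ = (V_up−V_dn)/(S_up−S_dn) = (0.0000−4.8101)/(356.6592−160.9920) = -0.0246. V = [p*·0.0000 + (1−p*)·4.8101]/1.25 = 0.9255. B = V − Δ·S = 7.0143.
(0,0): S=172.0000. Δ = (V_up−V_dn)/(S_up−S_dn) = (0.9255−6.7707)/(247.6800−111.8000) = -0.0430. V = [p*·0.9255 + (1−p*)·6.7707]/1.25 = 1.8650. B = V − Δ·S = 9.2641.
Check: Δ(0,0)·S0 + B(0,0) = 1.8650 = V0.

(0,0): Delta=-0.0430 Bond=9.2641
(1,0): Delta=-0.1720 Bond=25.9984
(1,1): Delta=-0.0246 Bond=7.0143
(2,0): Delta=0.0000 Bond=20.0000
(2,1): Delta=-0.1966 Bond=36.4557
(2,2): Delta=0.0000 Bond=0.0000
V0=1.8650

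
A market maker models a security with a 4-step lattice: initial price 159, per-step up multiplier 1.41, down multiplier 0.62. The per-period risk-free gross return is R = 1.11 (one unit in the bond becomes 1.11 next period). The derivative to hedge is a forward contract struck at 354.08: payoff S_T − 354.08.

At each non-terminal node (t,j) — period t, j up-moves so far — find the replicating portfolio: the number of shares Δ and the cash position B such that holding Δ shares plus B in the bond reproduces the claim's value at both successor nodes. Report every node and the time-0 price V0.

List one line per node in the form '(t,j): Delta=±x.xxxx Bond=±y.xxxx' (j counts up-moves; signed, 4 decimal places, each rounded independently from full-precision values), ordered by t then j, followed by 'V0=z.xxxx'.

Risk-neutral probability p* = (R−d)/(u−d) = (1.11−0.62)/(1.41−0.62) = 0.6203.
Payoff layer (t=4): V(4,0)=-330.5856, V(4,1)=-300.6492, V(4,2)=-232.5681, V(4,3)=-77.7385, V(4,4)=274.3741
(3,0): S=37.8942. Δ = (V_up−V_dn)/(S_up−S_dn) = (-300.6492−-330.5856)/(53.4308−23.4944) = 1.0000. V = [p*·-300.6492 + (1−p*)·-330.5856]/1.11 = -281.0968. B = V − Δ·S = -318.9910.
(3,1): S=86.1786. Δ = (V_up−V_dn)/(S_up−S_dn) = (-232.5681−-300.6492)/(121.5119−53.4308) = 1.0000. V = [p*·-232.5681 + (1−p*)·-300.6492]/1.11 = -232.8124. B = V − Δ·S = -318.9910.
(3,2): S=195.9869. Δ = (V_up−V_dn)/(S_up−S_dn) = (-77.7385−-232.5681)/(276.3415−121.5119) = 1.0000. V = [p*·-77.7385 + (1−p*)·-232.5681]/1.11 = -123.0041. B = V − Δ·S = -318.9910.
(3,3): S=445.7121. Δ = (V_up−V_dn)/(S_up−S_dn) = (274.3741−-77.7385)/(628.4541−276.3415) = 1.0000. V = [p*·274.3741 + (1−p*)·-77.7385]/1.11 = 126.7211. B = V − Δ·S = -318.9910.
(2,0): S=61.1196. Δ = (V_up−V_dn)/(S_up−S_dn) = (-232.8124−-281.0968)/(86.1786−37.8942) = 1.0000. V = [p*·-232.8124 + (1−p*)·-281.0968]/1.11 = -226.2597. B = V − Δ·S = -287.3793.
(2,1): S=138.9978. Δ = (V_up−V_dn)/(S_up−S_dn) = (-123.0041−-232.8124)/(195.9869−86.1786) = 1.0000. V = [p*·-123.0041 + (1−p*)·-232.8124]/1.11 = -148.3815. B = V − Δ·S = -287.3793.
(2,2): S=316.1079. Δ = (V_up−V_dn)/(S_up−S_dn) = (126.7211−-123.0041)/(445.7121−195.9869) = 1.0000. V = [p*·126.7211 + (1−p*)·-123.0041]/1.11 = 28.7286. B = V − Δ·S = -287.3793.
(1,0): S=98.5800. Δ = (V_up−V_dn)/(S_up−S_dn) = (-148.3815−-226.2597)/(138.9978−61.1196) = 1.0000. V = [p*·-148.3815 + (1−p*)·-226.2597]/1.11 = -160.3202. B = V − Δ·S = -258.9002.
(1,1): S=224.1900. Δ = (V_up−V_dn)/(S_up−S_dn) = (28.7286−-148.3815)/(316.1079−138.9978) = 1.0000. V = [p*·28.7286 + (1−p*)·-148.3815]/1.11 = -34.7102. B = V − Δ·S = -258.9002.
(0,0): S=159.0000. Δ = (V_up−V_dn)/(S_up−S_dn) = (-34.7102−-160.3202)/(224.1900−98.5800) = 1.0000. V = [p*·-34.7102 + (1−p*)·-160.3202]/1.11 = -74.2435. B = V − Δ·S = -233.2435.
Root portfolio cost Δ·159+B reproduces V0=-74.2435.

(0,0): Delta=1.0000 Bond=-233.2435
(1,0): Delta=1.0000 Bond=-258.9002
(1,1): Delta=1.0000 Bond=-258.9002
(2,0): Delta=1.0000 Bond=-287.3793
(2,1): Delta=1.0000 Bond=-287.3793
(2,2): Delta=1.0000 Bond=-287.3793
(3,0): Delta=1.0000 Bond=-318.9910
(3,1): Delta=1.0000 Bond=-318.9910
(3,2): Delta=1.0000 Bond=-318.9910
(3,3): Delta=1.0000 Bond=-318.9910
V0=-74.2435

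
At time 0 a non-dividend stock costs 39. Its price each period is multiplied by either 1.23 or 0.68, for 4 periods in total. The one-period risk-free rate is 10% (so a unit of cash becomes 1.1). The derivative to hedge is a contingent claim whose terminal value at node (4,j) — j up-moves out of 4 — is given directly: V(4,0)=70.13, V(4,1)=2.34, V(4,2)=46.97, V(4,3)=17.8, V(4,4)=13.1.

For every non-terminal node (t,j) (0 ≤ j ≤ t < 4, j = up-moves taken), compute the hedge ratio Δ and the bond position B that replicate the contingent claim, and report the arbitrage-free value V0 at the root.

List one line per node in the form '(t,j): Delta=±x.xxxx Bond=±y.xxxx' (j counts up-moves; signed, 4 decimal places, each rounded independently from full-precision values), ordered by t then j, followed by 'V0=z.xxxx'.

Since d<R<u, set p* = (R−d)/(u−d) = 0.7636; price each node as the discounted p*-expectation of its children.
Terminal payoffs: V(4,0)=70.1300, V(4,1)=2.3400, V(4,2)=46.9700, V(4,3)=17.8000, V(4,4)=13.1000
  t=3,j=0: stock 12.2628 → up 15.0833 (V=2.3400), down 8.3387 (V=70.1300). Price 16.6937; hedge Δ=-10.0511, bond B=139.9483.
  t=3,j=1: stock 22.1813 → up 27.2830 (V=46.9700), down 15.0833 (V=2.3400). Price 33.1101; hedge Δ=3.6583, bond B=-48.0354.
  t=3,j=2: stock 40.1221 → up 49.3502 (V=17.8000), down 27.2830 (V=46.9700). Price 22.4498; hedge Δ=-1.3219, bond B=75.4861.
  t=3,j=3: stock 72.5738 → up 89.2658 (V=13.1000), down 49.3502 (V=17.8000). Price 12.9190; hedge Δ=-0.1177, bond B=21.4645.
  t=2,j=0: stock 18.0336 → up 22.1813 (V=33.1101), down 12.2628 (V=16.6937). Price 26.5726; hedge Δ=1.6551, bond B=-3.2753.
  t=2,j=1: stock 32.6196 → up 40.1221 (V=22.4498), down 22.1813 (V=33.1101). Price 22.6995; hedge Δ=-0.5942, bond B=42.0819.
  t=2,j=2: stock 59.0031 → up 72.5738 (V=12.9190), down 40.1221 (V=22.4498). Price 13.7925; hedge Δ=-0.2937, bond B=31.1211.
  t=1,j=0: stock 26.5200 → up 32.6196 (V=22.6995), down 18.0336 (V=26.5726). Price 21.4682; hedge Δ=-0.2655, bond B=28.5101.
  t=1,j=1: stock 47.9700 → up 59.0031 (V=13.7925), down 32.6196 (V=22.6995). Price 14.4525; hedge Δ=-0.3376, bond B=30.6471.
  t=0,j=0: stock 39.0000 → up 47.9700 (V=14.4525), down 26.5200 (V=21.4682). Price 14.6462; hedge Δ=-0.3271, bond B=27.4018.
Each (Δ,B) replicates both successor values, so the strategy is self-financing and V0 is arbitrage-free.

(0,0): Delta=-0.3271 Bond=27.4018
(1,0): Delta=-0.2655 Bond=28.5101
(1,1): Delta=-0.3376 Bond=30.6471
(2,0): Delta=1.6551 Bond=-3.2753
(2,1): Delta=-0.5942 Bond=42.0819
(2,2): Delta=-0.2937 Bond=31.1211
(3,0): Delta=-10.0511 Bond=139.9483
(3,1): Delta=3.6583 Bond=-48.0354
(3,2): Delta=-1.3219 Bond=75.4861
(3,3): Delta=-0.1177 Bond=21.4645
V0=14.6462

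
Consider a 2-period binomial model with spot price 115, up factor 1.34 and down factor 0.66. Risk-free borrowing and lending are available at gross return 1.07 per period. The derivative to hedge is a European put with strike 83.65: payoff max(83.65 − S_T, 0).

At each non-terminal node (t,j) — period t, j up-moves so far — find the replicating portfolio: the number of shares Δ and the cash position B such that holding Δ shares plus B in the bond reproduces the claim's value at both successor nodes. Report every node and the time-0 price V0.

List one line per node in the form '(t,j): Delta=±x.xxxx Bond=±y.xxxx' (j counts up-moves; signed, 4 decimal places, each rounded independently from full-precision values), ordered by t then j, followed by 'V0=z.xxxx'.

No-arbitrage ⇒ martingale measure with p* = (R−d)/(u−d) = 0.6029.
Payoff layer (t=2): V(2,0)=33.5560, V(2,1)=0.0000, V(2,2)=0.0000
  t=1,j=0: stock 75.9000 → up 101.7060 (V=0.0000), down 50.0940 (V=33.5560). Price 12.4521; hedge Δ=-0.6502, bond B=61.7991.
  t=1,j=1: stock 154.1000 → up 206.4940 (V=0.0000), down 101.7060 (V=0.0000). Price 0.0000; hedge Δ=0.0000, bond B=0.0000.
  t=0,j=0: stock 115.0000 → up 154.1000 (V=0.0000), down 75.9000 (V=12.4521). Price 4.6207; hedge Δ=-0.1592, bond B=22.9326.
Check: Δ(0,0)·S0 + B(0,0) = 4.6207 = V0.

(0,0): Delta=-0.1592 Bond=22.9326
(1,0): Delta=-0.6502 Bond=61.7991
(1,1): Delta=0.0000 Bond=0.0000
V0=4.6207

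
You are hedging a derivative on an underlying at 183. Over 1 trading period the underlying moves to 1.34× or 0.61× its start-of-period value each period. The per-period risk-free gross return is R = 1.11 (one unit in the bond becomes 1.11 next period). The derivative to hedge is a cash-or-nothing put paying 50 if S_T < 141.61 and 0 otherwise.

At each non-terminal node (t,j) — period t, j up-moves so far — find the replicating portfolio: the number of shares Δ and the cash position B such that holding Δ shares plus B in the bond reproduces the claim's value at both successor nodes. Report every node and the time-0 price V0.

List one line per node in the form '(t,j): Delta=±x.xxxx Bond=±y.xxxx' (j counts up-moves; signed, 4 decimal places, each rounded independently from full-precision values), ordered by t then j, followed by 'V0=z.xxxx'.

(0,0): Delta=-0.3743 Bond=82.6854
V0=14.1923

Since d<R<u, set p* = (R−d)/(u−d) = 0.6849; price each node as the discounted p*-expectation of its children.
Terminal payoffs: V(1,0)=50.0000, V(1,1)=0.0000
(0,0): S=183.0000. Δ = (V_up−V_dn)/(S_up−S_dn) = (0.0000−50.0000)/(245.2200−111.6300) = -0.3743. V = [p*·0.0000 + (1−p*)·50.0000]/1.11 = 14.1923. B = V − Δ·S = 82.6854.
The time-0 hedge costs 14.1923, which is the no-arbitrage price.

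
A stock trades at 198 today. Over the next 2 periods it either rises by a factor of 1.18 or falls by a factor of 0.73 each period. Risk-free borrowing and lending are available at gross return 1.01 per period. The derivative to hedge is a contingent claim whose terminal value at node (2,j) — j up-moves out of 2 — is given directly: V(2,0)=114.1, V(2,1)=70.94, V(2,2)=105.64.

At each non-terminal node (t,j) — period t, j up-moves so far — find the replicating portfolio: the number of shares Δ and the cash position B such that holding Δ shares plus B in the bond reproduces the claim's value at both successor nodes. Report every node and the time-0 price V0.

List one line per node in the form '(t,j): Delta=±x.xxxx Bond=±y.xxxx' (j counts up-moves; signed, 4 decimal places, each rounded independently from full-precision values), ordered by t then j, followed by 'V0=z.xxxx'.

(0,0): Delta=0.0587 Bond=77.1194
(1,0): Delta=-0.6636 Bond=182.2922
(1,1): Delta=0.3300 Bond=14.5039
V0=88.7502

The replicating-portfolio and risk-neutral prices coincide; use p* = (1.01−0.73)/(1.18−0.73) = 0.6222 for the latter.
Terminal payoffs: V(2,0)=114.1000, V(2,1)=70.9400, V(2,2)=105.6400
Node (1,0) S=144.5400: V=(p*·70.9400+(1−p*)·114.1000)/1.01=86.3811; Δ=(70.9400−114.1000)/(170.5572−105.5142)=-0.6636; B=V−Δ·S=182.2922
Node (1,1) S=233.6400: V=(p*·105.6400+(1−p*)·70.9400)/1.01=91.6150; Δ=(105.6400−70.9400)/(275.6952−170.5572)=0.3300; B=V−Δ·S=14.5039
Node (0,0) S=198.0000: V=(p*·91.6150+(1−p*)·86.3811)/1.01=88.7502; Δ=(91.6150−86.3811)/(233.6400−144.5400)=0.0587; B=V−Δ·S=77.1194
Each (Δ,B) replicates both successor values, so the strategy is self-financing and V0 is arbitrage-free.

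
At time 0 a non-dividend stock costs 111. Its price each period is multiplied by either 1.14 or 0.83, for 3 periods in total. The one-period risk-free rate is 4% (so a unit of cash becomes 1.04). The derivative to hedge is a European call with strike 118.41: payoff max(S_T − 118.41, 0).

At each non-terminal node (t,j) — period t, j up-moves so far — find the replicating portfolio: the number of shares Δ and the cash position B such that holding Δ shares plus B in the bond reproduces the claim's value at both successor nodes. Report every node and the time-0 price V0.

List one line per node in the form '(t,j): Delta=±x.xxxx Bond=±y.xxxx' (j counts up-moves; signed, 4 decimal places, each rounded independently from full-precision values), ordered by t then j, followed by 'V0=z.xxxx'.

(0,0): Delta=0.5669 Bond=-49.6817
(1,0): Delta=0.0302 Bond=-2.2171
(1,1): Delta=0.7530 Bond=-75.2174
(2,0): Delta=0.0000 Bond=0.0000
(2,1): Delta=0.0406 Bond=-3.4038
(2,2): Delta=1.0000 Bond=-113.8558
V0=13.2459

Since d<R<u, set p* = (R−d)/(u−d) = 0.6774; price each node as the discounted p*-expectation of its children.
At expiry t=3: V(3,0)=0.0000, V(3,1)=0.0000, V(3,2)=1.3221, V(3,3)=46.0414
  t=2,j=0: stock 76.4679 → up 87.1734 (V=0.0000), down 63.4684 (V=0.0000). Price 0.0000; hedge Δ=0.0000, bond B=0.0000.
  t=2,j=1: stock 105.0282 → up 119.7321 (V=1.3221), down 87.1734 (V=0.0000). Price 0.8612; hedge Δ=0.0406, bond B=-3.4038.
  t=2,j=2: stock 144.2556 → up 164.4514 (V=46.0414), down 119.7321 (V=1.3221). Price 30.3998; hedge Δ=1.0000, bond B=-113.8558.
  t=1,j=0: stock 92.1300 → up 105.0282 (V=0.8612), down 76.4679 (V=0.0000). Price 0.5610; hedge Δ=0.0302, bond B=-2.2171.
  t=1,j=1: stock 126.5400 → up 144.2556 (V=30.3998), down 105.0282 (V=0.8612). Price 20.0685; hedge Δ=0.7530, bond B=-75.2174.
  t=0,j=0: stock 111.0000 → up 126.5400 (V=20.0685), down 92.1300 (V=0.5610). Price 13.2459; hedge Δ=0.5669, bond B=-49.6817.
The time-0 hedge costs 13.2459, which is the no-arbitrage price.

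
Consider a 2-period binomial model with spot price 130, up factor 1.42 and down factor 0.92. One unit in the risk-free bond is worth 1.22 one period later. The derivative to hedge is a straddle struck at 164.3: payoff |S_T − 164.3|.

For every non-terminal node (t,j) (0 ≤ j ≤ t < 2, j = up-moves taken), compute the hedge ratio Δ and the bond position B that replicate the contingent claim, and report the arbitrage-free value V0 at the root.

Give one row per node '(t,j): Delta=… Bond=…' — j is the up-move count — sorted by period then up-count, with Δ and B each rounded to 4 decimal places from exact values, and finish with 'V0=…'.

No-arbitrage ⇒ martingale measure with p* = (R−d)/(u−d) = 0.6000.
At expiry t=2: V(2,0)=54.2680, V(2,1)=5.5320, V(2,2)=97.8320
(1,0): S=119.6000. Δ = (V_up−V_dn)/(S_up−S_dn) = (5.5320−54.2680)/(169.8320−110.0320) = -0.8150. V = [p*·5.5320 + (1−p*)·54.2680]/1.22 = 20.5134. B = V − Δ·S = 117.9854.
(1,1): S=184.6000. Δ = (V_up−V_dn)/(S_up−S_dn) = (97.8320−5.5320)/(262.1320−169.8320) = 1.0000. V = [p*·97.8320 + (1−p*)·5.5320]/1.22 = 49.9279. B = V − Δ·S = -134.6721.
(0,0): S=130.0000. Δ = (V_up−V_dn)/(S_up−S_dn) = (49.9279−20.5134)/(184.6000−119.6000) = 0.4525. V = [p*·49.9279 + (1−p*)·20.5134]/1.22 = 31.2804. B = V − Δ·S = -27.5484.
Root portfolio cost Δ·130+B reproduces V0=31.2804.

(0,0): Delta=0.4525 Bond=-27.5484
(1,0): Delta=-0.8150 Bond=117.9854
(1,1): Delta=1.0000 Bond=-134.6721
V0=31.2804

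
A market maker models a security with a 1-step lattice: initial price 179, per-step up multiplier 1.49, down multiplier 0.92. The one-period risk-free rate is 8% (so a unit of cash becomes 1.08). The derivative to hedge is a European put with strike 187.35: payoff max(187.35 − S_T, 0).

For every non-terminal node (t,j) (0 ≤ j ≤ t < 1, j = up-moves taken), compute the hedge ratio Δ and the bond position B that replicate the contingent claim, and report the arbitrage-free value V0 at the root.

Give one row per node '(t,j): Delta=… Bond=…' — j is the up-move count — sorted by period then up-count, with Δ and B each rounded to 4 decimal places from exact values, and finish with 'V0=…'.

(0,0): Delta=-0.2222 Bond=54.8705
V0=15.0986

Risk-neutral probability p* = (R−d)/(u−d) = (1.08−0.92)/(1.49−0.92) = 0.2807.
At expiry t=1: V(1,0)=22.6700, V(1,1)=0.0000
Node (0,0) S=179.0000: V=(p*·0.0000+(1−p*)·22.6700)/1.08=15.0986; Δ=(0.0000−22.6700)/(266.7100−164.6800)=-0.2222; B=V−Δ·S=54.8705
Check: Δ(0,0)·S0 + B(0,0) = 15.0986 = V0.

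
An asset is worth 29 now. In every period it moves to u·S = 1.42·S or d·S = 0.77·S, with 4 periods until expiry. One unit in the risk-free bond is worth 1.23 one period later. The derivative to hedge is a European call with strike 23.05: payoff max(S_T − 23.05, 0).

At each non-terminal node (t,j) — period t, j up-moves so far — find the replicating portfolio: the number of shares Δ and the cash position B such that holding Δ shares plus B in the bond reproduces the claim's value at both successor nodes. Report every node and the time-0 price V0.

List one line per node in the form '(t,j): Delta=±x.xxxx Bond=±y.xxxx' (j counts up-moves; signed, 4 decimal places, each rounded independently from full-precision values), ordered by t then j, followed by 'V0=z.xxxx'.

No-arbitrage ⇒ martingale measure with p* = (R−d)/(u−d) = 0.7077.
At expiry t=4: V(4,0)=0.0000, V(4,1)=0.0000, V(4,2)=11.6202, V(4,3)=40.8872, V(4,4)=94.8602
(3,0): S=13.2395. Δ = (V_up−V_dn)/(S_up−S_dn) = (0.0000−0.0000)/(18.8000−10.1944) = 0.0000. V = [p*·0.0000 + (1−p*)·0.0000]/1.23 = 0.0000. B = V − Δ·S = 0.0000.
(3,1): S=24.4156. Δ = (V_up−V_dn)/(S_up−S_dn) = (11.6202−0.0000)/(34.6702−18.8000) = 0.7322. V = [p*·11.6202 + (1−p*)·0.0000]/1.23 = 6.6858. B = V − Δ·S = -11.1914.
(3,2): S=45.0262. Δ = (V_up−V_dn)/(S_up−S_dn) = (40.8872−11.6202)/(63.9372−34.6702) = 1.0000. V = [p*·40.8872 + (1−p*)·11.6202]/1.23 = 26.2864. B = V − Δ·S = -18.7398.
(3,3): S=83.0354. Δ = (V_up−V_dn)/(S_up−S_dn) = (94.8602−40.8872)/(117.9102−63.9372) = 1.0000. V = [p*·94.8602 + (1−p*)·40.8872]/1.23 = 64.2955. B = V − Δ·S = -18.7398.
(2,0): S=17.1941. Δ = (V_up−V_dn)/(S_up−S_dn) = (6.6858−0.0000)/(24.4156−13.2395) = 0.5982. V = [p*·6.6858 + (1−p*)·0.0000]/1.23 = 3.8467. B = V − Δ·S = -6.4391.
(2,1): S=31.7086. Δ = (V_up−V_dn)/(S_up−S_dn) = (26.2864−6.6858)/(45.0262−24.4156) = 0.9510. V = [p*·26.2864 + (1−p*)·6.6858]/1.23 = 16.7130. B = V − Δ·S = -13.4418.
(2,2): S=58.4756. Δ = (V_up−V_dn)/(S_up−S_dn) = (64.2955−26.2864)/(83.0354−45.0262) = 1.0000. V = [p*·64.2955 + (1−p*)·26.2864]/1.23 = 43.2400. B = V − Δ·S = -15.2356.
(1,0): S=22.3300. Δ = (V_up−V_dn)/(S_up−S_dn) = (16.7130−3.8467)/(31.7086−17.1941) = 0.8864. V = [p*·16.7130 + (1−p*)·3.8467]/1.23 = 10.5301. B = V − Δ·S = -9.2641.
(1,1): S=41.1800. Δ = (V_up−V_dn)/(S_up−S_dn) = (43.2400−16.7130)/(58.4756−31.7086) = 0.9910. V = [p*·43.2400 + (1−p*)·16.7130]/1.23 = 28.8503. B = V − Δ·S = -11.9604.
(0,0): S=29.0000. Δ = (V_up−V_dn)/(S_up−S_dn) = (28.8503−10.5301)/(41.1800−22.3300) = 0.9719. V = [p*·28.8503 + (1−p*)·10.5301]/1.23 = 19.1018. B = V − Δ·S = -9.0831.
Self-financing check: at every node Δ·S+B equals the discounted successor values.

(0,0): Delta=0.9719 Bond=-9.0831
(1,0): Delta=0.8864 Bond=-9.2641
(1,1): Delta=0.9910 Bond=-11.9604
(2,0): Delta=0.5982 Bond=-6.4391
(2,1): Delta=0.9510 Bond=-13.4418
(2,2): Delta=1.0000 Bond=-15.2356
(3,0): Delta=0.0000 Bond=0.0000
(3,1): Delta=0.7322 Bond=-11.1914
(3,2): Delta=1.0000 Bond=-18.7398
(3,3): Delta=1.0000 Bond=-18.7398
V0=19.1018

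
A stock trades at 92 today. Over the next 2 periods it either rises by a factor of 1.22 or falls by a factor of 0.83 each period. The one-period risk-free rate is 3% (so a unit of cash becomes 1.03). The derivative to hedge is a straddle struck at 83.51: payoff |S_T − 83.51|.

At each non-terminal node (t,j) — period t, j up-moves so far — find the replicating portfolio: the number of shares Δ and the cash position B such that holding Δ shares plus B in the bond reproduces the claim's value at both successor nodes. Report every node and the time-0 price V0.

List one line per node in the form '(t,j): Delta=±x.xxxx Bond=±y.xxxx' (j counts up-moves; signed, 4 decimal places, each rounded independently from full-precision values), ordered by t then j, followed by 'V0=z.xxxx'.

(0,0): Delta=0.4692 Bond=-20.8787
(1,0): Delta=-0.3520 Bond=41.2030
(1,1): Delta=1.0000 Bond=-81.0777
V0=22.2913

Risk-neutral probability p* = (R−d)/(u−d) = (1.03−0.83)/(1.22−0.83) = 0.5128.
Payoff layer (t=2): V(2,0)=20.1312, V(2,1)=9.6492, V(2,2)=53.4228
  t=1,j=0: stock 76.3600 → up 93.1592 (V=9.6492), down 63.3788 (V=20.1312). Price 14.3260; hedge Δ=-0.3520, bond B=41.2030.
  t=1,j=1: stock 112.2400 → up 136.9328 (V=53.4228), down 93.1592 (V=9.6492). Price 31.1623; hedge Δ=1.0000, bond B=-81.0777.
  t=0,j=0: stock 92.0000 → up 112.2400 (V=31.1623), down 76.3600 (V=14.3260). Price 22.2913; hedge Δ=0.4692, bond B=-20.8787.
Root portfolio cost Δ·92+B reproduces V0=22.2913.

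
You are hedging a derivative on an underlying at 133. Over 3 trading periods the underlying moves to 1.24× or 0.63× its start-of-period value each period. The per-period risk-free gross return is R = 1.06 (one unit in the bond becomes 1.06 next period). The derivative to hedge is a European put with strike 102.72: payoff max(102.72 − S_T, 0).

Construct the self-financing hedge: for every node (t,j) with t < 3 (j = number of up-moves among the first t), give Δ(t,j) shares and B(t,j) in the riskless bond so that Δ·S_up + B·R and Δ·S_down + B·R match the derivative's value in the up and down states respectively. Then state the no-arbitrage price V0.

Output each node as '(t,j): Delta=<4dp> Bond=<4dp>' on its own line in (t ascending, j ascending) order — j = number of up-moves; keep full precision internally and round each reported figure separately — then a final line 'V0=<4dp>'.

(0,0): Delta=-0.2008 Bond=33.9683
(1,0): Delta=-0.6602 Bond=74.4990
(1,1): Delta=-0.1031 Bond=19.8931
(2,0): Delta=-1.0000 Bond=96.9057
(2,1): Delta=-0.5879 Bond=71.4606
(2,2): Delta=0.0000 Bond=0.0000
V0=7.2597

Risk-neutral probability p* = (R−d)/(u−d) = (1.06−0.63)/(1.24−0.63) = 0.7049.
At expiry t=3: V(3,0)=69.4637, V(3,1)=37.2633, V(3,2)=0.0000, V(3,3)=0.0000
(2,0): S=52.7877. Δ = (V_up−V_dn)/(S_up−S_dn) = (37.2633−69.4637)/(65.4567−33.2563) = -1.0000. V = [p*·37.2633 + (1−p*)·69.4637]/1.06 = 44.1180. B = V − Δ·S = 96.9057.
(2,1): S=103.8996. Δ = (V_up−V_dn)/(S_up−S_dn) = (0.0000−37.2633)/(128.8355−65.4567) = -0.5879. V = [p*·0.0000 + (1−p*)·37.2633]/1.06 = 10.3733. B = V − Δ·S = 71.4606.
(2,2): S=204.5008. Δ = (V_up−V_dn)/(S_up−S_dn) = (0.0000−0.0000)/(253.5810−128.8355) = 0.0000. V = [p*·0.0000 + (1−p*)·0.0000]/1.06 = 0.0000. B = V − Δ·S = 0.0000.
(1,0): S=83.7900. Δ = (V_up−V_dn)/(S_up−S_dn) = (10.3733−44.1180)/(103.8996−52.7877) = -0.6602. V = [p*·10.3733 + (1−p*)·44.1180]/1.06 = 19.1800. B = V − Δ·S = 74.4990.
(1,1): S=164.9200. Δ = (V_up−V_dn)/(S_up−S_dn) = (0.0000−10.3733)/(204.5008−103.8996) = -0.1031. V = [p*·0.0000 + (1−p*)·10.3733]/1.06 = 2.8877. B = V − Δ·S = 19.8931.
(0,0): S=133.0000. Δ = (V_up−V_dn)/(S_up−S_dn) = (2.8877−19.1800)/(164.9200−83.7900) = -0.2008. V = [p*·2.8877 + (1−p*)·19.1800]/1.06 = 7.2597. B = V − Δ·S = 33.9683.
Self-financing check: at every node Δ·S+B equals the discounted successor values.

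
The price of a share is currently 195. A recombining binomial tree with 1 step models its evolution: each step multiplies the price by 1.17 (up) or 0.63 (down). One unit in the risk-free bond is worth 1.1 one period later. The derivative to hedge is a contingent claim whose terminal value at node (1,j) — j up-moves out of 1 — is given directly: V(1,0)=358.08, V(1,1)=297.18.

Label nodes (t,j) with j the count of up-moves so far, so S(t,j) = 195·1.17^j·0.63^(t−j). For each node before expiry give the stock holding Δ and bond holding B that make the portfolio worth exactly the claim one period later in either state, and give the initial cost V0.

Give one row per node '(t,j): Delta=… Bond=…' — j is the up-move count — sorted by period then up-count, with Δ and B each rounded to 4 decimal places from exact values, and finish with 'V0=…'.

The replicating-portfolio and risk-neutral prices coincide; use p* = (1.1−0.63)/(1.17−0.63) = 0.8704 for the latter.
Terminal payoffs: V(1,0)=358.0800, V(1,1)=297.1800
  t=0,j=0: stock 195.0000 → up 228.1500 (V=297.1800), down 122.8500 (V=358.0800). Price 277.3404; hedge Δ=-0.5783, bond B=390.1182.
The time-0 hedge costs 277.3404, which is the no-arbitrage price.

(0,0): Delta=-0.5783 Bond=390.1182
V0=277.3404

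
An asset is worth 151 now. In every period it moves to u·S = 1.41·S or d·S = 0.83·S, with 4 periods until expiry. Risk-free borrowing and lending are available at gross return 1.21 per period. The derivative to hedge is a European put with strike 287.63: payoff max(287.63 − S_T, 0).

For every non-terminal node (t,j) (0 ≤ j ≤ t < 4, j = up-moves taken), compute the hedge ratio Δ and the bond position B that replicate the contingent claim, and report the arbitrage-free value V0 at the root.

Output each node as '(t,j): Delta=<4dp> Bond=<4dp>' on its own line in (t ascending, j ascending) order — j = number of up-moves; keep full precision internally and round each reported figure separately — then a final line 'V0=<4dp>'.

(0,0): Delta=-0.3727 Bond=77.5624
(1,0): Delta=-0.7431 Bond=140.2730
(1,1): Delta=-0.2579 Bond=69.4176
(2,0): Delta=-1.0000 Bond=196.4552
(2,1): Delta=-0.6635 Bond=155.6647
(2,2): Delta=-0.1323 Bond=46.2745
(3,0): Delta=-1.0000 Bond=237.7107
(3,1): Delta=-1.0000 Bond=237.7107
(3,2): Delta=-0.5592 Bond=162.3772
(3,3): Delta=0.0000 Bond=0.0000
V0=21.2866

No-arbitrage ⇒ martingale measure with p* = (R−d)/(u−d) = 0.6552.
Payoff layer (t=4): V(4,0)=215.9679, V(4,1)=165.8908, V(4,2)=80.8201, V(4,3)=0.0000, V(4,4)=0.0000
Node (3,0) S=86.3398: V=(p*·165.8908+(1−p*)·215.9679)/1.21=151.3709; Δ=(165.8908−215.9679)/(121.7392−71.6621)=-1.0000; B=V−Δ·S=237.7107
Node (3,1) S=146.6737: V=(p*·80.8201+(1−p*)·165.8908)/1.21=91.0370; Δ=(80.8201−165.8908)/(206.8099−121.7392)=-1.0000; B=V−Δ·S=237.7107
Node (3,2) S=249.1686: V=(p*·0.0000+(1−p*)·80.8201)/1.21=23.0322; Δ=(0.0000−80.8201)/(351.3277−206.8099)=-0.5592; B=V−Δ·S=162.3772
Node (3,3) S=423.2864: V=(p*·0.0000+(1−p*)·0.0000)/1.21=0.0000; Δ=(0.0000−0.0000)/(596.8338−351.3277)=0.0000; B=V−Δ·S=0.0000
Node (2,0) S=104.0239: V=(p*·91.0370+(1−p*)·151.3709)/1.21=92.4313; Δ=(91.0370−151.3709)/(146.6737−86.3398)=-1.0000; B=V−Δ·S=196.4552
Node (2,1) S=176.7153: V=(p*·23.0322+(1−p*)·91.0370)/1.21=38.4150; Δ=(23.0322−91.0370)/(249.1686−146.6737)=-0.6635; B=V−Δ·S=155.6647
Node (2,2) S=300.2031: V=(p*·0.0000+(1−p*)·23.0322)/1.21=6.5638; Δ=(0.0000−23.0322)/(423.2864−249.1686)=-0.1323; B=V−Δ·S=46.2745
Node (1,0) S=125.3300: V=(p*·38.4150+(1−p*)·92.4313)/1.21=47.1416; Δ=(38.4150−92.4313)/(176.7153−104.0239)=-0.7431; B=V−Δ·S=140.2730
Node (1,1) S=212.9100: V=(p*·6.5638+(1−p*)·38.4150)/1.21=14.5016; Δ=(6.5638−38.4150)/(300.2031−176.7153)=-0.2579; B=V−Δ·S=69.4176
Node (0,0) S=151.0000: V=(p*·14.5016+(1−p*)·47.1416)/1.21=21.2866; Δ=(14.5016−47.1416)/(212.9100−125.3300)=-0.3727; B=V−Δ·S=77.5624
Self-financing check: at every node Δ·S+B equals the discounted successor values.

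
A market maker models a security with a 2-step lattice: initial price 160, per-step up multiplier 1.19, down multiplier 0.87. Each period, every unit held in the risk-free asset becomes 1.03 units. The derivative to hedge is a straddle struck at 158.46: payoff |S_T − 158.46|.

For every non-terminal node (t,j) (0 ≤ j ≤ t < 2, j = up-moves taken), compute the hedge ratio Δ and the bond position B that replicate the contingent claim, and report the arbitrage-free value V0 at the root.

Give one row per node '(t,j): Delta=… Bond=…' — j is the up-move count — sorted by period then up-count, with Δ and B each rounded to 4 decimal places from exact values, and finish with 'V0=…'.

The replicating-portfolio and risk-neutral prices coincide; use p* = (1.03−0.87)/(1.19−0.87) = 0.5000 for the latter.
Terminal values V(2,·): V(2,0)=37.3560, V(2,1)=7.1880, V(2,2)=68.1160
(1,0): S=139.2000. Δ = (V_up−V_dn)/(S_up−S_dn) = (7.1880−37.3560)/(165.6480−121.1040) = -0.6773. V = [p*·7.1880 + (1−p*)·37.3560]/1.03 = 21.6233. B = V − Δ·S = 115.8983.
(1,1): S=190.4000. Δ = (V_up−V_dn)/(S_up−S_dn) = (68.1160−7.1880)/(226.5760−165.6480) = 1.0000. V = [p*·68.1160 + (1−p*)·7.1880]/1.03 = 36.5553. B = V − Δ·S = -153.8447.
(0,0): S=160.0000. Δ = (V_up−V_dn)/(S_up−S_dn) = (36.5553−21.6233)/(190.4000−139.2000) = 0.2916. V = [p*·36.5553 + (1−p*)·21.6233]/1.03 = 28.2421. B = V − Δ·S = -18.4206.
The time-0 hedge costs 28.2421, which is the no-arbitrage price.

(0,0): Delta=0.2916 Bond=-18.4206
(1,0): Delta=-0.6773 Bond=115.8983
(1,1): Delta=1.0000 Bond=-153.8447
V0=28.2421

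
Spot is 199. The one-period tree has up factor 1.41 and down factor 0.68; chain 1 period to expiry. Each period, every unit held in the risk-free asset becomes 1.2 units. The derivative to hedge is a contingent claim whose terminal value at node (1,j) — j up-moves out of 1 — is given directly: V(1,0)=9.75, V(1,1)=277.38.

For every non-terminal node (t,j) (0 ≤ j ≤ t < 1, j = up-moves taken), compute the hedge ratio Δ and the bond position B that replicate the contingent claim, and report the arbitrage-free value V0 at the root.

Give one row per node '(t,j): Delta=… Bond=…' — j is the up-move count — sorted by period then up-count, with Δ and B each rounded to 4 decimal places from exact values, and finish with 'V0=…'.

(0,0): Delta=1.8423 Bond=-199.6243
V0=166.9921

No-arbitrage ⇒ martingale measure with p* = (R−d)/(u−d) = 0.7123.
Payoff layer (t=1): V(1,0)=9.7500, V(1,1)=277.3800
  t=0,j=0: stock 199.0000 → up 280.5900 (V=277.3800), down 135.3200 (V=9.7500). Price 166.9921; hedge Δ=1.8423, bond B=-199.6243.
Check: Δ(0,0)·S0 + B(0,0) = 166.9921 = V0.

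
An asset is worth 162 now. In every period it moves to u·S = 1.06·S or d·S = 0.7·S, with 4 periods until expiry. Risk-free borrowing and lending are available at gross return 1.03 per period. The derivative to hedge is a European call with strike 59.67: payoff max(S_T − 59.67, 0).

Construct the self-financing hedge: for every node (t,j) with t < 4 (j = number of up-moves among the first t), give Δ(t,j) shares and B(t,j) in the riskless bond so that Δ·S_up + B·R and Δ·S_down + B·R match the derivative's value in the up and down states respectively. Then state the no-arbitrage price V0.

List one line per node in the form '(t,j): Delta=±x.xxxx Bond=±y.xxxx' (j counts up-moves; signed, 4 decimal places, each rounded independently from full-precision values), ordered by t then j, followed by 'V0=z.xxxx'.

Risk-neutral probability p* = (R−d)/(u−d) = (1.03−0.7)/(1.06−0.7) = 0.9167.
At expiry t=4: V(4,0)=0.0000, V(4,1)=0.0000, V(4,2)=29.5214, V(4,3)=75.3912, V(4,4)=144.8513
(3,0): S=55.5660. Δ = (V_up−V_dn)/(S_up−S_dn) = (0.0000−0.0000)/(58.9000−38.8962) = 0.0000. V = [p*·0.0000 + (1−p*)·0.0000]/1.03 = 0.0000. B = V − Δ·S = 0.0000.
(3,1): S=84.1428. Δ = (V_up−V_dn)/(S_up−S_dn) = (29.5214−0.0000)/(89.1914−58.9000) = 0.9746. V = [p*·29.5214 + (1−p*)·0.0000]/1.03 = 26.2731. B = V − Δ·S = -55.7307.
(3,2): S=127.4162. Δ = (V_up−V_dn)/(S_up−S_dn) = (75.3912−29.5214)/(135.0612−89.1914) = 1.0000. V = [p*·75.3912 + (1−p*)·29.5214]/1.03 = 69.4842. B = V − Δ·S = -57.9320.
(3,3): S=192.9446. Δ = (V_up−V_dn)/(S_up−S_dn) = (144.8513−75.3912)/(204.5213−135.0612) = 1.0000. V = [p*·144.8513 + (1−p*)·75.3912]/1.03 = 135.0126. B = V − Δ·S = -57.9320.
(2,0): S=79.3800. Δ = (V_up−V_dn)/(S_up−S_dn) = (26.2731−0.0000)/(84.1428−55.5660) = 0.9194. V = [p*·26.2731 + (1−p*)·0.0000]/1.03 = 23.3822. B = V − Δ·S = -49.5986.
(2,1): S=120.2040. Δ = (V_up−V_dn)/(S_up−S_dn) = (69.4842−26.2731)/(127.4162−84.1428) = 0.9986. V = [p*·69.4842 + (1−p*)·26.2731]/1.03 = 63.9643. B = V − Δ·S = -56.0666.
(2,2): S=182.0232. Δ = (V_up−V_dn)/(S_up−S_dn) = (135.0126−69.4842)/(192.9446−127.4162) = 1.0000. V = [p*·135.0126 + (1−p*)·69.4842]/1.03 = 125.7785. B = V − Δ·S = -56.2447.
(1,0): S=113.4000. Δ = (V_up−V_dn)/(S_up−S_dn) = (63.9643−23.3822)/(120.2040−79.3800) = 0.9941. V = [p*·63.9643 + (1−p*)·23.3822]/1.03 = 58.8180. B = V − Δ·S = -53.9103.
(1,1): S=171.7200. Δ = (V_up−V_dn)/(S_up−S_dn) = (125.7785−63.9643)/(182.0232−120.2040) = 0.9999. V = [p*·125.7785 + (1−p*)·63.9643]/1.03 = 117.1139. B = V − Δ·S = -54.5921.
(0,0): S=162.0000. Δ = (V_up−V_dn)/(S_up−S_dn) = (117.1139−58.8180)/(171.7200−113.4000) = 0.9996. V = [p*·117.1139 + (1−p*)·58.8180]/1.03 = 108.9863. B = V − Δ·S = -52.9469.
Self-financing check: at every node Δ·S+B equals the discounted successor values.

(0,0): Delta=0.9996 Bond=-52.9469
(1,0): Delta=0.9941 Bond=-53.9103
(1,1): Delta=0.9999 Bond=-54.5921
(2,0): Delta=0.9194 Bond=-49.5986
(2,1): Delta=0.9986 Bond=-56.0666
(2,2): Delta=1.0000 Bond=-56.2447
(3,0): Delta=0.0000 Bond=0.0000
(3,1): Delta=0.9746 Bond=-55.7307
(3,2): Delta=1.0000 Bond=-57.9320
(3,3): Delta=1.0000 Bond=-57.9320
V0=108.9863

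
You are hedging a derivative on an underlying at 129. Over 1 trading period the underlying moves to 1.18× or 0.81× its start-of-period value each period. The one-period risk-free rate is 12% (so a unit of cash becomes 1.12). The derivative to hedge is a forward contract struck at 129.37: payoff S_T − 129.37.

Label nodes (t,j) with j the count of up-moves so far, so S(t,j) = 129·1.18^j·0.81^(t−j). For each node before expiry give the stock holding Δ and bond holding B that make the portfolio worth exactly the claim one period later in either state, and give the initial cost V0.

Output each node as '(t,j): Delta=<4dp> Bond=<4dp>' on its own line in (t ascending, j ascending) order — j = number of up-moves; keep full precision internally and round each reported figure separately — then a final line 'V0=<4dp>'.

The replicating-portfolio and risk-neutral prices coincide; use p* = (1.12−0.81)/(1.18−0.81) = 0.8378 for the latter.
At expiry t=1: V(1,0)=-24.8800, V(1,1)=22.8500
(0,0): S=129.0000. Δ = (V_up−V_dn)/(S_up−S_dn) = (22.8500−-24.8800)/(152.2200−104.4900) = 1.0000. V = [p*·22.8500 + (1−p*)·-24.8800]/1.12 = 13.4911. B = V − Δ·S = -115.5089.
Each (Δ,B) replicates both successor values, so the strategy is self-financing and V0 is arbitrage-free.

(0,0): Delta=1.0000 Bond=-115.5089
V0=13.4911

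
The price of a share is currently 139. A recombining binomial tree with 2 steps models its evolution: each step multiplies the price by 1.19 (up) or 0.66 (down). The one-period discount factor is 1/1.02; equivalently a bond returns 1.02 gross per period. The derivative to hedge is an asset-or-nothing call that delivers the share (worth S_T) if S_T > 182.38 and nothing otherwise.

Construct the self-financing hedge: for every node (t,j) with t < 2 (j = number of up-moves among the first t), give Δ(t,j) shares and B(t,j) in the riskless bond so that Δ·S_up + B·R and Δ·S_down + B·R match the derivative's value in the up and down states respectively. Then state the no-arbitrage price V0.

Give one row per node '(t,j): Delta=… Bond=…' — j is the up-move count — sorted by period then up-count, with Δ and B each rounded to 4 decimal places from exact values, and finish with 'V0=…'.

Under the risk-neutral measure, an up-move has probability p* = (R−d)/(u−d) = 0.6792 and values discount at R = 1.02.
Terminal values V(2,·): V(2,0)=0.0000, V(2,1)=0.0000, V(2,2)=196.8379
  t=1,j=0: stock 91.7400 → up 109.1706 (V=0.0000), down 60.5484 (V=0.0000). Price 0.0000; hedge Δ=0.0000, bond B=0.0000.
  t=1,j=1: stock 165.4100 → up 196.8379 (V=196.8379), down 109.1706 (V=0.0000). Price 131.0796; hedge Δ=2.2453, bond B=-240.3126.
  t=0,j=0: stock 139.0000 → up 165.4100 (V=131.0796), down 91.7400 (V=0.0000). Price 87.2894; hedge Δ=1.7793, bond B=-160.0306.
Root portfolio cost Δ·139+B reproduces V0=87.2894.

(0,0): Delta=1.7793 Bond=-160.0306
(1,0): Delta=0.0000 Bond=0.0000
(1,1): Delta=2.2453 Bond=-240.3126
V0=87.2894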